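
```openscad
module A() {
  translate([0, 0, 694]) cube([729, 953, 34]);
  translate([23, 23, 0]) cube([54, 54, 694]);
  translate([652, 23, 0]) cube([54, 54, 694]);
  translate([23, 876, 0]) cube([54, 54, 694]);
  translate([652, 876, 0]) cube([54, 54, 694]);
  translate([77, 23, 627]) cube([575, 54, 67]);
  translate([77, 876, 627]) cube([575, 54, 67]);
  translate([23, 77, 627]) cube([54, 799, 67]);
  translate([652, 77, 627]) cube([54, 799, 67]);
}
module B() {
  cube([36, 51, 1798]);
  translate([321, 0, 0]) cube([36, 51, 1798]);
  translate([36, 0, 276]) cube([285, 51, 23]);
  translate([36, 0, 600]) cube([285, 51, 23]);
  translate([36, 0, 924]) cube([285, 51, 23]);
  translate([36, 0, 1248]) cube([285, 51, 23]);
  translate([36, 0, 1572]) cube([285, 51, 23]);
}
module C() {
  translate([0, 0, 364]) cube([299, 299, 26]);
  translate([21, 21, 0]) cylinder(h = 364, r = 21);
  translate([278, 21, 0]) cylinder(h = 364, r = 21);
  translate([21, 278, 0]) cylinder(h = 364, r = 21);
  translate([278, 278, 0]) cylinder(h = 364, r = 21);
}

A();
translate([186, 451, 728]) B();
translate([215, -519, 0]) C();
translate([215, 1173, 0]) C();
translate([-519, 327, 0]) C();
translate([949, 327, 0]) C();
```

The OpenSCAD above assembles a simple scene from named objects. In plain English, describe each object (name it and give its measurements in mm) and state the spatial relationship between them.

A is a table with a 729×953 mm rectangular top, 34 mm thick, top surface at z = 728 mm, supported by four 54×54 mm square legs, each inset 23 mm from the nearest pair of top edges, running from the floor. Four apron rails, 54 mm thick and 67 mm tall, run between adjacent legs with their top edges flush with the underside of the top and their outer faces flush with the legs' outer faces.

B is a straight ladder. Two 36×51 mm vertical rails, 1798 mm tall, stand 357 mm apart (outside-to-outside) with their front faces coplanar on the −y side. 5 rungs, each 51 mm deep and 23 mm tall, span between the inner faces of the rails, front faces flush with the rails. The lowest rung's underside is at z = 276 mm and rungs are spaced 324 mm apart (underside to underside).

C is a four-legged stool. The seat is 299×299 mm, 26 mm thick, top at z = 390 mm. It stands on four round legs, each 42 mm in diameter, from z = 0 to the seat underside, each leg's axis is inset half a diameter from the nearest pair of seat edges (so the leg's bounding box is flush with the corner).

The ladder is on top of the table, centred. Four stools sit around the table at the −y, +y, −x, +x sides.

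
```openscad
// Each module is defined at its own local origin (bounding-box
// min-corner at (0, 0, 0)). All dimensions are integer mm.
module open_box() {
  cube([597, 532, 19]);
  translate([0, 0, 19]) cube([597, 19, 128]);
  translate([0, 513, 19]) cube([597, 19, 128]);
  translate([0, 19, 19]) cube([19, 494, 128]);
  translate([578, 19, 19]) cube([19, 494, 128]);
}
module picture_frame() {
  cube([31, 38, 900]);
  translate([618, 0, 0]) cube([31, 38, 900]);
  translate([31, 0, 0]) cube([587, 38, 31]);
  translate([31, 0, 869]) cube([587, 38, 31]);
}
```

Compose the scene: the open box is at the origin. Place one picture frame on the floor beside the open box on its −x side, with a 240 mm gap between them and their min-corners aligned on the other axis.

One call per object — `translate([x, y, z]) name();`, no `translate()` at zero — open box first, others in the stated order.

open_box();
translate([-889, 0, 0]) picture_frame();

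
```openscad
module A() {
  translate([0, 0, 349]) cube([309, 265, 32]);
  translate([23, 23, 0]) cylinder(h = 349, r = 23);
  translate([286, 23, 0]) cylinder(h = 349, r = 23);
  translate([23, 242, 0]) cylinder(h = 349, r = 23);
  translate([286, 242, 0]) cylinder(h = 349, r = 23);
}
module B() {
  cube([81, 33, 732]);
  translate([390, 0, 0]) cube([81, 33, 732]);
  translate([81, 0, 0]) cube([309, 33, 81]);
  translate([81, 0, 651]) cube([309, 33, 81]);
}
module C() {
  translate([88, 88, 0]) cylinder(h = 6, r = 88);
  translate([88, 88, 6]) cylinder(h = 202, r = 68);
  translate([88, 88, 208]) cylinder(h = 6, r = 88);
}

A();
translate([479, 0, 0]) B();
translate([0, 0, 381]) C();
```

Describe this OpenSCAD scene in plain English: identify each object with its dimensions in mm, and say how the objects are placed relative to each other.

A is a four-legged stool. The seat is a 309×265×32 mm slab whose top surface is at z = 381 mm; four round legs, each 46 mm in diameter, run from the floor (z = 0) to the underside of the seat, each leg's axis is inset half a diameter from the nearest pair of seat edges (so the leg's bounding box is flush with the corner).

B is a rectangular picture frame lying in the x–z plane (depth along y). The opening is 309 mm wide (x) by 570 mm tall (z), surrounded by a border 81 mm wide on all four sides. The frame is 33 mm deep and is made of two full-height vertical stiles with two horizontal rails fitted between them.

C is a spool: two coaxial disc flanges of radius 88 mm and thickness 6 mm, joined by a core cylinder of radius 68 mm and height 202 mm. The lower flange rests on z = 0 and the three cylinders share a vertical axis.

The picture frame is on the floor beside the stool on its +x side. The spool is on top of the stool.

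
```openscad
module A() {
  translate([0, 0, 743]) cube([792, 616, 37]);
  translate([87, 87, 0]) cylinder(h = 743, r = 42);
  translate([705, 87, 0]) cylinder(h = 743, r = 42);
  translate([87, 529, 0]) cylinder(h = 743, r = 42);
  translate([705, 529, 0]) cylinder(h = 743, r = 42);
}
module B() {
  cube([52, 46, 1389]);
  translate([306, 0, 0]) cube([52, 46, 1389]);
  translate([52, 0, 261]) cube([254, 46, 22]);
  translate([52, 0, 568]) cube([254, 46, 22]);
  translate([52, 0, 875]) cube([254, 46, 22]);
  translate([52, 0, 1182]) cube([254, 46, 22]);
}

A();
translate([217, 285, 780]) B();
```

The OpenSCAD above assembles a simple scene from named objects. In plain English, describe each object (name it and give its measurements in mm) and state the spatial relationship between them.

A is a table with a 792×616 mm rectangular top, 37 mm thick, top surface at z = 780 mm, supported by four round legs of 84 mm diameter, each leg's bounding box inset 45 mm from the nearest pair of top edges, running from the floor.

B is a straight ladder. Two 52×46 mm vertical rails, 1389 mm tall, stand 358 mm apart (outside-to-outside) with their front faces coplanar on the −y side. 4 rungs, each 46 mm deep and 22 mm tall, span between the inner faces of the rails, front faces flush with the rails. The lowest rung's underside is at z = 261 mm and rungs are spaced 307 mm apart (underside to underside).

The ladder is on top of the table, centred.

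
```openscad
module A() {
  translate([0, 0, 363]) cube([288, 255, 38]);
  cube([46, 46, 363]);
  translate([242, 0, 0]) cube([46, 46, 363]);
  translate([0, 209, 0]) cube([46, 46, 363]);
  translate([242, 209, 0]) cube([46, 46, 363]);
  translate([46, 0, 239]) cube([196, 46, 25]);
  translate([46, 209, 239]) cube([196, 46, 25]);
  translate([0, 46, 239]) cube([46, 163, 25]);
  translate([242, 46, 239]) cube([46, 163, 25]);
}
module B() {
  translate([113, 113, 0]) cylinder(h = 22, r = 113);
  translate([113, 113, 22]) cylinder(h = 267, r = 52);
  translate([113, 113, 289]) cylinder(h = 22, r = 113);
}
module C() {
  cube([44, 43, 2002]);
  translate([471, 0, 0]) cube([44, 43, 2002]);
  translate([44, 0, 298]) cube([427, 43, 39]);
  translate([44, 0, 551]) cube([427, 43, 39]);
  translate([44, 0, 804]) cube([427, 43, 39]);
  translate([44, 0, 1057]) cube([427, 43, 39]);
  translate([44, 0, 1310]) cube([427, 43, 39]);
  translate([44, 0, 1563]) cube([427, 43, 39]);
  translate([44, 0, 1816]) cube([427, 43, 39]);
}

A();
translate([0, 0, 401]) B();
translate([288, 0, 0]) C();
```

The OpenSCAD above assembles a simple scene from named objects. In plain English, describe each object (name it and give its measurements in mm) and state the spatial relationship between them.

A is a simple wooden stool: a rectangular seat 288 mm (x) by 255 mm (y), 38 mm thick, top face at z = 401 mm, on four square legs, each 46×46 mm in cross-section. The legs rest on z = 0, each flush with a corner of the seat. Four stretchers, 46 mm wide and 25 mm tall, connect adjacent legs with their undersides at z = 239 mm, each running between the inner faces of the legs it joins and aligned with the legs' outer faces on the other axis.

B is a spool: two coaxial disc flanges of radius 113 mm and thickness 22 mm, joined by a core cylinder of radius 52 mm and height 267 mm. The lower flange rests on z = 0 and the three cylinders share a vertical axis.

C is a straight ladder. Two 44×43 mm vertical rails, 2002 mm tall, stand 515 mm apart (outside-to-outside) with their front faces coplanar on the −y side. 7 rungs, each 43 mm deep and 39 mm tall, span between the inner faces of the rails, front faces flush with the rails. The lowest rung's underside is at z = 298 mm and rungs are spaced 253 mm apart (underside to underside).

The spool is on top of the stool. The ladder is against the stool's +x side, with their −y faces flush.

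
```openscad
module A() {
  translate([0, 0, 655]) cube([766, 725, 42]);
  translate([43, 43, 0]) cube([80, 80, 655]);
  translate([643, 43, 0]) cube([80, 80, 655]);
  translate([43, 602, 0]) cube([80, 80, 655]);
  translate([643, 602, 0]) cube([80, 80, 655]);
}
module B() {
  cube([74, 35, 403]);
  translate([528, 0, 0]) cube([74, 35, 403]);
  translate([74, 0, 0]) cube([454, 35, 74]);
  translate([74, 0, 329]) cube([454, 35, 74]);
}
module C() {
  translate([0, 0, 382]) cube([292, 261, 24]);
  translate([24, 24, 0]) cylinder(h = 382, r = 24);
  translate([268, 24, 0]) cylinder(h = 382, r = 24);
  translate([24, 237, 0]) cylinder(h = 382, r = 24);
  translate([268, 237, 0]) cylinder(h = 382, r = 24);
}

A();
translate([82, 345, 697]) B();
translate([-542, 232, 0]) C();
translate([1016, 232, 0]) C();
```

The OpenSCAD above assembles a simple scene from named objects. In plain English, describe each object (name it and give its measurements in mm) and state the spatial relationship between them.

A is a rectangular dining table. The top is 766×725×42 mm with its upper surface at z = 697 mm. It stands on four 80×80 mm square legs, each inset 43 mm from the nearest pair of top edges, running from the floor to the underside of the top.

B is a picture frame with a 454×255 mm rectangular opening (x by z) and a uniform 74 mm border on every side. Frame depth is 35 mm along y. It is built from two vertical stiles running the full outside height and two horizontal rails spanning the gap between the stiles.

C is a four-legged stool. The seat is a 292×261×24 mm slab whose top surface is at z = 406 mm; four round legs, each 48 mm in diameter, run from the floor (z = 0) to the underside of the seat, each leg's axis is inset half a diameter from the nearest pair of seat edges (so the leg's bounding box is flush with the corner).

The picture frame is on top of the table, centred. Two stools sit around the table at the −x, +x sides.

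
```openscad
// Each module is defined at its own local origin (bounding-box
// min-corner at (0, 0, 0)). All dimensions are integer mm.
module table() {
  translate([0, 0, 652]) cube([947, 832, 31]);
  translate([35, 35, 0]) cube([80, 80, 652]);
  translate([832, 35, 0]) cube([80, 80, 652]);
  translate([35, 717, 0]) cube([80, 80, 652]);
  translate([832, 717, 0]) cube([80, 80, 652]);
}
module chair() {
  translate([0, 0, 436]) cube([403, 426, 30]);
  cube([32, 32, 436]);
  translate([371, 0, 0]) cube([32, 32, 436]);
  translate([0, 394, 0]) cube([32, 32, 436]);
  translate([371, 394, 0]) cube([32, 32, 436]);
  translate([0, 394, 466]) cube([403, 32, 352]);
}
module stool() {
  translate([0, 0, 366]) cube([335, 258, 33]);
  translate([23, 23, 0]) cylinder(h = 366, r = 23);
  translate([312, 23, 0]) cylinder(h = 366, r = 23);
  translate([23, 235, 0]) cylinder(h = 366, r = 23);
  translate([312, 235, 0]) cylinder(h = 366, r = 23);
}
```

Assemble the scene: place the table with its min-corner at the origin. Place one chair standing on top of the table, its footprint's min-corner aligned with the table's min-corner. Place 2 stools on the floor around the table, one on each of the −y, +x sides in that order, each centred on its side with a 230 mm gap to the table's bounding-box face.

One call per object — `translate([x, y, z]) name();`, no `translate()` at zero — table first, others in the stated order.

table();
translate([0, 0, 683]) chair();
translate([306, -488, 0]) stool();
translate([1177, 287, 0]) stool();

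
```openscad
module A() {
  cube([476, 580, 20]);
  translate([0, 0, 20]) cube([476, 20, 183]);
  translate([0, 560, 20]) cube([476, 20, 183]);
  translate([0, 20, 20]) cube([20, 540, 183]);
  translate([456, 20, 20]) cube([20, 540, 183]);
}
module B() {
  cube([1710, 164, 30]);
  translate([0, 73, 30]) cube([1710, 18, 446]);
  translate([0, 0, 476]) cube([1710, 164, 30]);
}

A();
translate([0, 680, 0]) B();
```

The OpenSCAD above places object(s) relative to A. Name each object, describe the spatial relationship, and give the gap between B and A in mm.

A is an open box. B is an I-beam. The I-beam is on the floor beside the open box on its +y side. The gap between the I-beam and the open box is 100 mm.

The I-beam's nearest face is 100 mm from the open box's +y face.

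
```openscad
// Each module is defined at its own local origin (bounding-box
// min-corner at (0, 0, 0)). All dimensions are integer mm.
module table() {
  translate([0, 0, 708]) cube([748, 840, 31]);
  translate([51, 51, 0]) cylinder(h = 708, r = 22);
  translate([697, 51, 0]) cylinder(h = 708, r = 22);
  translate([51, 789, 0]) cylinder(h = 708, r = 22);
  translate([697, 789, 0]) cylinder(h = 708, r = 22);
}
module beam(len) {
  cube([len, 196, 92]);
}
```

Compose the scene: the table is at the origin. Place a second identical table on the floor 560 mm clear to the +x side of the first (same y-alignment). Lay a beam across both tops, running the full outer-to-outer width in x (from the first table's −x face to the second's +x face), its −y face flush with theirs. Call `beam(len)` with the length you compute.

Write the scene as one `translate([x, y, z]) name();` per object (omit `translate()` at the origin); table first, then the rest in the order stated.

table();
translate([1308, 0, 0]) table();
translate([0, 0, 739]) beam(2056);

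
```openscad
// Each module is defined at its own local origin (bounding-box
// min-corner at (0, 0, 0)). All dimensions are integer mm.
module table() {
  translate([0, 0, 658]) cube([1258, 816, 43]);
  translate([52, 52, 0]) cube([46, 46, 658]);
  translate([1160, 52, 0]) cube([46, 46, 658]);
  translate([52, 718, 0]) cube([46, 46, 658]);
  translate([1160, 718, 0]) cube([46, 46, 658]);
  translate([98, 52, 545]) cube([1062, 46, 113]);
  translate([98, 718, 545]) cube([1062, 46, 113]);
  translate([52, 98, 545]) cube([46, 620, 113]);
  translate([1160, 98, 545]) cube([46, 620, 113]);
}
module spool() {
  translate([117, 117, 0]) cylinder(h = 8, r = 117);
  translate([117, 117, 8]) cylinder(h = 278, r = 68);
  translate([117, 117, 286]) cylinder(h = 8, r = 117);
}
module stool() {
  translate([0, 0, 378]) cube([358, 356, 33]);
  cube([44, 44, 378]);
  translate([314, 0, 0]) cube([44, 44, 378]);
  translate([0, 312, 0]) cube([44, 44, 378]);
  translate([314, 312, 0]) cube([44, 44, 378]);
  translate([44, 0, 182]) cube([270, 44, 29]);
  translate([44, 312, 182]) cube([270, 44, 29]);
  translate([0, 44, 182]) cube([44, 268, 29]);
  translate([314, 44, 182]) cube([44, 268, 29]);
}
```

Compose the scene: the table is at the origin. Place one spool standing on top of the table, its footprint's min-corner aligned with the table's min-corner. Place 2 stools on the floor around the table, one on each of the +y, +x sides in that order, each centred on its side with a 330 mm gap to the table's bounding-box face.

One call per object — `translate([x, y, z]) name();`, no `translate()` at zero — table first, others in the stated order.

table();
translate([0, 0, 701]) spool();
translate([450, 1146, 0]) stool();
translate([1588, 230, 0]) stool();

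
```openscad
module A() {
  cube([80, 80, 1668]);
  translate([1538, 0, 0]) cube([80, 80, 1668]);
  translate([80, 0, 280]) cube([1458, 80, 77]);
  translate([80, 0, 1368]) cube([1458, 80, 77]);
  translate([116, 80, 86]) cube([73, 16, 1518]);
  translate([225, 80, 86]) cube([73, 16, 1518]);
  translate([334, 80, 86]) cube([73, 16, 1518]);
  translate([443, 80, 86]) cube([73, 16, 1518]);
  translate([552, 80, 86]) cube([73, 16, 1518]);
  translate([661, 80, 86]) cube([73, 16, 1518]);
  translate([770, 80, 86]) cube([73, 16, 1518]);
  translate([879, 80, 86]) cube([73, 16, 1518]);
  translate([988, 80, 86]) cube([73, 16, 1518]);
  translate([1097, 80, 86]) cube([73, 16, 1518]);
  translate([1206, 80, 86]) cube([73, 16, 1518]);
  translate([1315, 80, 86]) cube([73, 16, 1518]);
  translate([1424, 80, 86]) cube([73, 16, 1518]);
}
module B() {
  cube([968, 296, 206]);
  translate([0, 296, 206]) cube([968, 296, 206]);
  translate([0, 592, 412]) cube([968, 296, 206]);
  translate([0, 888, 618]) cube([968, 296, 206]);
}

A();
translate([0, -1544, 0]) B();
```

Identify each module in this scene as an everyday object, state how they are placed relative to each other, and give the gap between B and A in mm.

A is a fence section. B is a staircase. The staircase is on the floor beside the fence section on its −y side. The gap between the staircase and the fence section is 360 mm.

The staircase's nearest face is 360 mm from the fence section's −y face.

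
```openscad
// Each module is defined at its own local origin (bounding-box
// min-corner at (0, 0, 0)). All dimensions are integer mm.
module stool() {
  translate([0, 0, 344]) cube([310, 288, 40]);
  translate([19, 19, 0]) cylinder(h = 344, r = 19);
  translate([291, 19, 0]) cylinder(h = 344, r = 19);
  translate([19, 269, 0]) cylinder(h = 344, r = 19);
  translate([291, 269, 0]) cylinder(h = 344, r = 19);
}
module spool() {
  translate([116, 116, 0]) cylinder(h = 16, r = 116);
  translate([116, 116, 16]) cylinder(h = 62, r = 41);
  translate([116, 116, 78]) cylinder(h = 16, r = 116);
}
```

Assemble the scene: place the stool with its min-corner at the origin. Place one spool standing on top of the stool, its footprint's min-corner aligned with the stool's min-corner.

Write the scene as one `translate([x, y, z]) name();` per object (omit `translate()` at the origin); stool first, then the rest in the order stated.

stool();
translate([0, 0, 384]) spool();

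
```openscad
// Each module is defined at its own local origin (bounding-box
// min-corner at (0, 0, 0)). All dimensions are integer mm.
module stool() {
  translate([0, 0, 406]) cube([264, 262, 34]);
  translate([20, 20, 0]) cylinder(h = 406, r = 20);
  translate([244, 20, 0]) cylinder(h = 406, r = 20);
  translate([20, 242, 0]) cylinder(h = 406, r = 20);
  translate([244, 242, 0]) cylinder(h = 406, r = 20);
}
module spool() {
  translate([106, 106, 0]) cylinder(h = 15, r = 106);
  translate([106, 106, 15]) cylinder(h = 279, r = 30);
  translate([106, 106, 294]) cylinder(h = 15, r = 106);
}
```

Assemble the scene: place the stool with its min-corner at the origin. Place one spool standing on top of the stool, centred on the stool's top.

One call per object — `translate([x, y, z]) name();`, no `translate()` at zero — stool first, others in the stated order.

stool();
translate([26, 25, 440]) spool();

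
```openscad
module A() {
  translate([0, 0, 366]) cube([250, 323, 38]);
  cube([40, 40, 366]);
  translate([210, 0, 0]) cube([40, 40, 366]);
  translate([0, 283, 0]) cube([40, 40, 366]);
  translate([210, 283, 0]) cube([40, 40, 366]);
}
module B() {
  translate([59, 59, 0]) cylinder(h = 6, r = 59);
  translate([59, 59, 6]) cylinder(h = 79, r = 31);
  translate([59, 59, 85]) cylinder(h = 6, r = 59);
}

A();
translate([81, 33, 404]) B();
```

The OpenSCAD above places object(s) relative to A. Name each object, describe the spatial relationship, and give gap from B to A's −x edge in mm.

The spool's min-x is at 81; the stool's min-x is 0; gap = 81 mm.

A is a stool. B is a spool. The spool is on top of the stool. The gap from the spool to the stool's −x edge is 81 mm.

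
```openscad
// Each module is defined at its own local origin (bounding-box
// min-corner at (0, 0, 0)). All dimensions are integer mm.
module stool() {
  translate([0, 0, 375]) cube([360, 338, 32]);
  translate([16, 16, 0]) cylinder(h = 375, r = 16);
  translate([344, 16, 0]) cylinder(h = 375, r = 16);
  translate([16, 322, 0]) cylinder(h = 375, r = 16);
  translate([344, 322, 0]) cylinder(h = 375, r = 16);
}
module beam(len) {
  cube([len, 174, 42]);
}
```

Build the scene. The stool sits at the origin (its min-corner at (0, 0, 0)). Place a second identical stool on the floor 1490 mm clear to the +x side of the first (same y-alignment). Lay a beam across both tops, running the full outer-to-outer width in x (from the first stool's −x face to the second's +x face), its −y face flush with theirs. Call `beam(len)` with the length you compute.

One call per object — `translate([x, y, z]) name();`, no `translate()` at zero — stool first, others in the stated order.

stool();
translate([1850, 0, 0]) stool();
translate([0, 0, 407]) beam(2210);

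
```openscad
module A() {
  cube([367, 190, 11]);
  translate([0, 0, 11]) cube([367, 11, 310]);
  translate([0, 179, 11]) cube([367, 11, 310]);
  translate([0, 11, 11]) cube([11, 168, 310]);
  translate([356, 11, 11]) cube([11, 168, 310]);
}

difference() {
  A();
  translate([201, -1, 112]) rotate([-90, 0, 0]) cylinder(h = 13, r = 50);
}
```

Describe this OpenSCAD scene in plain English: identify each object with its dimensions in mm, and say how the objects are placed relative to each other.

A is an open-topped rectangular box: outside dimensions 367×190×321 mm, with a uniform wall and base thickness of 11 mm. The base is a full 367×190 slab on the floor; four walls sit on top of the base. The front and back walls (the −y and +y sides) span the full width; the two side walls fit between them.

The open box has a circular hole of radius 50 mm through its front wall, centred at (x = 201, z = 112).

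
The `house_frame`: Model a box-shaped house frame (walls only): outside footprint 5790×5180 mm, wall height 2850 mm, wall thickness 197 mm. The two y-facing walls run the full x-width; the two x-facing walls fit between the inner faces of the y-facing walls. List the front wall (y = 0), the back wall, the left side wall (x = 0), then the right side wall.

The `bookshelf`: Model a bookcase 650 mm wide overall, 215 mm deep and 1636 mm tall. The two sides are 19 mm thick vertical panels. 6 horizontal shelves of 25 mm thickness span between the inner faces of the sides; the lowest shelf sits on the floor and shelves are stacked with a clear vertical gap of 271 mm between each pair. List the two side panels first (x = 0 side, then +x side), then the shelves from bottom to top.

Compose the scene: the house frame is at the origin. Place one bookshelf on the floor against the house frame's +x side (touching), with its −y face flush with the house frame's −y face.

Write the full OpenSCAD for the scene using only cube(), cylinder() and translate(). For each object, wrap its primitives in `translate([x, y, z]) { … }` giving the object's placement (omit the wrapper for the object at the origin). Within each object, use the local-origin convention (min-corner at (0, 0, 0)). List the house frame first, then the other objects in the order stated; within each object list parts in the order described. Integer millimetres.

cube([5790, 197, 2850]);
translate([0, 4983, 0]) cube([5790, 197, 2850]);
translate([0, 197, 0]) cube([197, 4786, 2850]);
translate([5593, 197, 0]) cube([197, 4786, 2850]);
translate([5790, 0, 0]) {
  cube([19, 215, 1636]);
  translate([631, 0, 0]) cube([19, 215, 1636]);
  translate([19, 0, 0]) cube([612, 215, 25]);
  translate([19, 0, 296]) cube([612, 215, 25]);
  translate([19, 0, 592]) cube([612, 215, 25]);
  translate([19, 0, 888]) cube([612, 215, 25]);
  translate([19, 0, 1184]) cube([612, 215, 25]);
  translate([19, 0, 1480]) cube([612, 215, 25]);
}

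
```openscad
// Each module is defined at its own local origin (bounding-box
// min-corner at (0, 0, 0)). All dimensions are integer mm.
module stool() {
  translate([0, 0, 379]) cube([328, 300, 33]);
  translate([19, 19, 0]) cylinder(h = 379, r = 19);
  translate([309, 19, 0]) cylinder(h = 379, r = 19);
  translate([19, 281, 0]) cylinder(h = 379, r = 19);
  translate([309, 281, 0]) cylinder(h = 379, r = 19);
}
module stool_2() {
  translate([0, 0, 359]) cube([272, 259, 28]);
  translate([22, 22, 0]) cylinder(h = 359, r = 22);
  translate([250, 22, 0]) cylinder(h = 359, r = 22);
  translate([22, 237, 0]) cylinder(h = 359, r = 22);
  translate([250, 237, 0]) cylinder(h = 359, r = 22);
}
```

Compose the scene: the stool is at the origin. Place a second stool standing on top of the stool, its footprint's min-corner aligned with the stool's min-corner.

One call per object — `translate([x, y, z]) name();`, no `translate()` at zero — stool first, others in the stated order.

stool();
translate([0, 0, 412]) stool_2();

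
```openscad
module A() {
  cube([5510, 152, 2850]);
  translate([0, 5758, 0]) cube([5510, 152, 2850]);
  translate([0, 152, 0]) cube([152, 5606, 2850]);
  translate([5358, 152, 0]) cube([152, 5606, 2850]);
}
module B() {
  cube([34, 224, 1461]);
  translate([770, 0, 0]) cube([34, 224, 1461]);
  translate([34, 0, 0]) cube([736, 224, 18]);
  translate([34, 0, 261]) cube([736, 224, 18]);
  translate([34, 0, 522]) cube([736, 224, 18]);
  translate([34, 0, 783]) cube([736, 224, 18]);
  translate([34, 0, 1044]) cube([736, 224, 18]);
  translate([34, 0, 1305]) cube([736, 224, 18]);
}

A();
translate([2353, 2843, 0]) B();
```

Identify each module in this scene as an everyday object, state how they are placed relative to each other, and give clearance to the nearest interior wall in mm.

A is a house frame. B is a bookshelf. The bookshelf sits inside the house frame, centred. The clearance to the nearest interior wall is 2201 mm.

Clearances: x = 2201, y = 2691; minimum 2201 mm.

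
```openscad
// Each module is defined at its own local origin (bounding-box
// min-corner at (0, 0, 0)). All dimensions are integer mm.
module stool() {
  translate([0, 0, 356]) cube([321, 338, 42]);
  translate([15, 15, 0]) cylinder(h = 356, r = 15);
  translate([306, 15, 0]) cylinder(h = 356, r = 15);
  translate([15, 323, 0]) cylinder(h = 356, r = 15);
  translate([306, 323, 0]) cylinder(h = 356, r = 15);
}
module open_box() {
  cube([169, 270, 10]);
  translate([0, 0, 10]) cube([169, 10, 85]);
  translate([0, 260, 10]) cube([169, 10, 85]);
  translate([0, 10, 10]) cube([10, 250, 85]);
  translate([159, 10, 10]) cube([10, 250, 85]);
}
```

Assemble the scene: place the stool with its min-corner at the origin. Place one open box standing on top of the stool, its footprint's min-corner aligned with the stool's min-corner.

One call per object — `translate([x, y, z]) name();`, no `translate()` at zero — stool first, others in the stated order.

stool();
translate([0, 0, 398]) open_box();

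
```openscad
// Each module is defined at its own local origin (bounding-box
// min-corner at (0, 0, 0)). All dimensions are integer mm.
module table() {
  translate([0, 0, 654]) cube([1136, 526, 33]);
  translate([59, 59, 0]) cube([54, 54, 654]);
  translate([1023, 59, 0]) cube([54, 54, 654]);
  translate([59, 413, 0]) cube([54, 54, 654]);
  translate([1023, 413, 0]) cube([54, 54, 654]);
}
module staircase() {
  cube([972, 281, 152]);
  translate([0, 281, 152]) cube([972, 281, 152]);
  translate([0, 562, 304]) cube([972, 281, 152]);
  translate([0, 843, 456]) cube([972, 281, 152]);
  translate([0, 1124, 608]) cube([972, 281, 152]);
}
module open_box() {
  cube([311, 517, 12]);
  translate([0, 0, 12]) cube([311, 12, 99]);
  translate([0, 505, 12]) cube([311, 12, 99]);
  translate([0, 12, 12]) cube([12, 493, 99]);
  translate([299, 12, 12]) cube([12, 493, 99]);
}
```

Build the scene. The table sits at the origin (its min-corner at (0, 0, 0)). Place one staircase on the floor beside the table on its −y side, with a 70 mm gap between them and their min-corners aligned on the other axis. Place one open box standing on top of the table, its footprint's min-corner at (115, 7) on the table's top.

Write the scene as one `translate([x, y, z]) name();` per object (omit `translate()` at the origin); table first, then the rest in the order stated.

table();
translate([0, -1475, 0]) staircase();
translate([115, 7, 687]) open_box();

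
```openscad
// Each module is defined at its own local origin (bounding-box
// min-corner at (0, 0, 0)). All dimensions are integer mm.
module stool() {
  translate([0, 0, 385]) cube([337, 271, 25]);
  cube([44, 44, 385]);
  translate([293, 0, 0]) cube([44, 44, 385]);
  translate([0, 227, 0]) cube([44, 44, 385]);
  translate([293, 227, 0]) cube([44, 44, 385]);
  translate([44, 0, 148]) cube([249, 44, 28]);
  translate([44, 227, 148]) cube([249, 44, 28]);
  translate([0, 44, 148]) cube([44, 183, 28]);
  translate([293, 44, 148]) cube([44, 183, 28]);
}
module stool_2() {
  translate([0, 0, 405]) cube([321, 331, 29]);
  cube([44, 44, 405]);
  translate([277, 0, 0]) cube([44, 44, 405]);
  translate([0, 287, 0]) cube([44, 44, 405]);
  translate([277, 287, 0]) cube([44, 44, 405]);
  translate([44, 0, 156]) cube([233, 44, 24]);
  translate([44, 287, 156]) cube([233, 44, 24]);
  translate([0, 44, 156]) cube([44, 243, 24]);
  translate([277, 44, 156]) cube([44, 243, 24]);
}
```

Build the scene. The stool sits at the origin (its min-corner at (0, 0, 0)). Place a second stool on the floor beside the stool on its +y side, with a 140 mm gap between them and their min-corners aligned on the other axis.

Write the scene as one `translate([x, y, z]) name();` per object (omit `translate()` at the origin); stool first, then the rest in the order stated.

stool();
translate([0, 411, 0]) stool_2();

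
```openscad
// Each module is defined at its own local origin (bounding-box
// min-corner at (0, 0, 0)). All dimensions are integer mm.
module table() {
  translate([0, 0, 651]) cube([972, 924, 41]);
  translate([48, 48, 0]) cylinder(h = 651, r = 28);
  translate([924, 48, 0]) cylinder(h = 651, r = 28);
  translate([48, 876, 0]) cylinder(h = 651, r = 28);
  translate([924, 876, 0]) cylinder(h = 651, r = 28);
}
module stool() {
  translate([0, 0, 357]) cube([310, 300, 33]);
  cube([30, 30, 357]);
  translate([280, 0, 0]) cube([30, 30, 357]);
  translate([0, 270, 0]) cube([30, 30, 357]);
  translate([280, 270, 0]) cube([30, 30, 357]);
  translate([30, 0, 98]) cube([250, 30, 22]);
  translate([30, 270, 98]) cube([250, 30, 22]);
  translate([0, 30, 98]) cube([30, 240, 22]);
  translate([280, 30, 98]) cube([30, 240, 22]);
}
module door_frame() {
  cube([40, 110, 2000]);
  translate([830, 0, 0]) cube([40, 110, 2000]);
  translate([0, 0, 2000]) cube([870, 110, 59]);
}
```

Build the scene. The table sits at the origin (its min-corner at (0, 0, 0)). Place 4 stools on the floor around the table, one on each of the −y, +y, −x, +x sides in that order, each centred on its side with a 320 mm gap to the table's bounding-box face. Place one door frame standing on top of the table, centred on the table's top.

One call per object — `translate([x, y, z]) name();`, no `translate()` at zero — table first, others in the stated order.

table();
translate([331, -620, 0]) stool();
translate([331, 1244, 0]) stool();
translate([-630, 312, 0]) stool();
translate([1292, 312, 0]) stool();
translate([51, 407, 692]) door_frame();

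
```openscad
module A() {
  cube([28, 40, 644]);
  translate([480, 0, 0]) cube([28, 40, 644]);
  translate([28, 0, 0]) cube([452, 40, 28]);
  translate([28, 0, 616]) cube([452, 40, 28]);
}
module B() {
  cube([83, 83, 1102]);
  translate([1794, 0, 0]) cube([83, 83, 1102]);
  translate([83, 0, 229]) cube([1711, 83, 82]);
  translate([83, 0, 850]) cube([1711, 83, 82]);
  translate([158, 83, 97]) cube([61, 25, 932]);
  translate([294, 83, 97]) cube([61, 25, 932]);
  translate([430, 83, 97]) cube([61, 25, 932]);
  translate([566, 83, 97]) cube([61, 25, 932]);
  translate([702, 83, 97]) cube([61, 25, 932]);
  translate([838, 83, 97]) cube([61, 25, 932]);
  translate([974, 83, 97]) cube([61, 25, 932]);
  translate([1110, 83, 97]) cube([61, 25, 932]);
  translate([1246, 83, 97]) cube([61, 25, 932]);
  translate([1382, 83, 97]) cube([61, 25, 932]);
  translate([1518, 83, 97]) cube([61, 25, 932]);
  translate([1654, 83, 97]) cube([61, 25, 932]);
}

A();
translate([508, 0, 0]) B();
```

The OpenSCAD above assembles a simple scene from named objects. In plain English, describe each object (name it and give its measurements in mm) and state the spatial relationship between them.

A is a rectangular picture frame lying in the x–z plane (depth along y). The opening is 452 mm wide (x) by 588 mm tall (z), surrounded by a border 28 mm wide on all four sides. The frame is 40 mm deep and is made of two full-height vertical stiles with two horizontal rails fitted between them.

B is a fence section. Two 83×83 mm posts, 1102 mm tall, stand on the floor with a clear span of 1711 mm between their inner faces. Two horizontal rails of 83×82 mm section span the gap between the posts with their undersides at z = 229 mm and z = 850 mm, flush with the posts' −y face. 12 pickets, each 61 mm wide, 25 mm thick and 932 mm tall, are fixed to the +y face of the rails with their bottoms at z = 97 mm, evenly spaced across the span with equal gaps (rounded down to the nearest mm) at the −x end and between each pair — any rounding remainder accumulates at the +x end.

The fence section is against the picture frame's +x side, with their −y faces flush.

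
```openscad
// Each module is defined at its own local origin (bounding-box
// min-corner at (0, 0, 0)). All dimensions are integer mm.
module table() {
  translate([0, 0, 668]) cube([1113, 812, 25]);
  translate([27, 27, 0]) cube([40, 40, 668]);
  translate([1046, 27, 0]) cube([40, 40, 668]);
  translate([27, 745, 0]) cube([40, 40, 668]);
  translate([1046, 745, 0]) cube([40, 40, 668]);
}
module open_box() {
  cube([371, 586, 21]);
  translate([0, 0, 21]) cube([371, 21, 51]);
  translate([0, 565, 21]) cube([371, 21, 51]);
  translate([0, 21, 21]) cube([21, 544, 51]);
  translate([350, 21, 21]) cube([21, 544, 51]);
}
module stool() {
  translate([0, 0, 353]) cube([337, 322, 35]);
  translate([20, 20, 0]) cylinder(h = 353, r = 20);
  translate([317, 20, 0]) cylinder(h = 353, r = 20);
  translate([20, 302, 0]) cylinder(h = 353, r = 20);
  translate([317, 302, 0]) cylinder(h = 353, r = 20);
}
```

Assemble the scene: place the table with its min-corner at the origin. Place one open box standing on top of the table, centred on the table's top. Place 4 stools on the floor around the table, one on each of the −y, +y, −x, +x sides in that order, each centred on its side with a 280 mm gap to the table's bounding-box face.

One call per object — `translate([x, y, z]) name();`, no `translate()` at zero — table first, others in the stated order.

table();
translate([371, 113, 693]) open_box();
translate([388, -602, 0]) stool();
translate([388, 1092, 0]) stool();
translate([-617, 245, 0]) stool();
translate([1393, 245, 0]) stool();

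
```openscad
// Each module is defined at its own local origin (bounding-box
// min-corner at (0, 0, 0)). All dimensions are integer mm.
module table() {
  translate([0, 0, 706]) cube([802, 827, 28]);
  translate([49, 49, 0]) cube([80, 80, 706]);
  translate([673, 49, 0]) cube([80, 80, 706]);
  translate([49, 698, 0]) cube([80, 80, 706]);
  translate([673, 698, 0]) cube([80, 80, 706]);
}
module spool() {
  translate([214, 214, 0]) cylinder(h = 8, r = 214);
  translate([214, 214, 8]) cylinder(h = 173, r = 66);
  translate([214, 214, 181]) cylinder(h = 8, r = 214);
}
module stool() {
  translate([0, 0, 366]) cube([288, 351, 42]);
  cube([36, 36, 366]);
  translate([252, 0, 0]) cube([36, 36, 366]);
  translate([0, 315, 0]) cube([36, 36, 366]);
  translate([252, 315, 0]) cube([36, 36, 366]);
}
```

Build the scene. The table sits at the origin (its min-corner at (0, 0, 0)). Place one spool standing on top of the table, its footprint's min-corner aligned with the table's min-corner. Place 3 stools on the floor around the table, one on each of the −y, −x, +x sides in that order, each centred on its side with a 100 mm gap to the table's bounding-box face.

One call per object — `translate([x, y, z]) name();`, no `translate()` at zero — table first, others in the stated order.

table();
translate([0, 0, 734]) spool();
translate([257, -451, 0]) stool();
translate([-388, 238, 0]) stool();
translate([902, 238, 0]) stool();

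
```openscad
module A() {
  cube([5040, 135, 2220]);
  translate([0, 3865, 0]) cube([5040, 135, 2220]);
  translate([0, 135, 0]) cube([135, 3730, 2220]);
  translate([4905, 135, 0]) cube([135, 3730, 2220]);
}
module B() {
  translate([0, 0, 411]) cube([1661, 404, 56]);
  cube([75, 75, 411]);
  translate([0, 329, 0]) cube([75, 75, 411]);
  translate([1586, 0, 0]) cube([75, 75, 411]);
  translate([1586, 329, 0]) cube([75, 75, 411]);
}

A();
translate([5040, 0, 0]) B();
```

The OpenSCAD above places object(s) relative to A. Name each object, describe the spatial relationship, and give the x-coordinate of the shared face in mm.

The house frame's +x face and the bench's −x face are both at x = 5040 mm.

A is a house frame. B is a bench. The bench is against the house frame's +x side, with their −y faces flush. The x-coordinate of the shared face is 5040 mm.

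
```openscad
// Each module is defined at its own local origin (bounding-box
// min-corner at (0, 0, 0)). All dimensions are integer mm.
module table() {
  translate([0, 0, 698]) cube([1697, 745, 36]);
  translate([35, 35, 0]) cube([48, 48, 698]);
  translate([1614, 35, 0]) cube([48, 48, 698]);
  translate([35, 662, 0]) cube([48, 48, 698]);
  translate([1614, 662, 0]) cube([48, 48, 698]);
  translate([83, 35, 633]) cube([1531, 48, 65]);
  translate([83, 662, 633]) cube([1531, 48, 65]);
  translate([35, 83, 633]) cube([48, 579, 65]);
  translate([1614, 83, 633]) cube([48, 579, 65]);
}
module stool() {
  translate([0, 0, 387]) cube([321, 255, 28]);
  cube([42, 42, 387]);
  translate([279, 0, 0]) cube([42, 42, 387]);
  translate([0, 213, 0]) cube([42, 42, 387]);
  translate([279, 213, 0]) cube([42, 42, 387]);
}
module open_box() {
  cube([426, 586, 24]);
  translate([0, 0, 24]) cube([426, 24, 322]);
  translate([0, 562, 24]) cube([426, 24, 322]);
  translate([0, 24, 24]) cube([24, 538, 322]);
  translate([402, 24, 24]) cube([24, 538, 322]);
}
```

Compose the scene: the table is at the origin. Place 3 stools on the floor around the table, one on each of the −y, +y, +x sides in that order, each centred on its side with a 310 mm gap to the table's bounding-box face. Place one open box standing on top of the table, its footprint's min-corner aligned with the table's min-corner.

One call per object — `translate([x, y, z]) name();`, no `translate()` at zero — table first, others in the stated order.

table();
translate([688, -565, 0]) stool();
translate([688, 1055, 0]) stool();
translate([2007, 245, 0]) stool();
translate([0, 0, 734]) open_box();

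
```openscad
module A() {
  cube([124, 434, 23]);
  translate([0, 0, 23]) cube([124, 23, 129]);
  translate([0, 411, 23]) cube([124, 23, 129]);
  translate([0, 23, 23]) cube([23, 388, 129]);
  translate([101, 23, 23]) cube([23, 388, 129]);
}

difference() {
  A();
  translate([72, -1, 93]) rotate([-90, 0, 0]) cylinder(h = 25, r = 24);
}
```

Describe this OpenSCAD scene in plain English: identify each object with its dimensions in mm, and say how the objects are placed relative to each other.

A is an open storage box with external size 124×434×152 mm and wall thickness 23 mm (the base is also 23 mm thick). The base covers the whole footprint; the four walls stand on the base, with the y-facing walls full-width and the x-facing walls fitting between their inner faces.

The open box has a circular hole of radius 24 mm through its front wall, centred at (x = 72, z = 93).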